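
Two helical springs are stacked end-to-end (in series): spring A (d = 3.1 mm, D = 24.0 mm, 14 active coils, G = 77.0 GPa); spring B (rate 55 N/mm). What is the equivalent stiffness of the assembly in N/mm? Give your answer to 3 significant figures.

4.24 N/mm

k_A = Gd⁴/(8D³N_a) = (77.0×10³)(3.1⁴)/(8·24.0³·14) = 4.5929 N/mm
Series: 1/k_eq = 1/4.5929 + 1/55 = 0.23591; k_eq = 4.2389 N/mm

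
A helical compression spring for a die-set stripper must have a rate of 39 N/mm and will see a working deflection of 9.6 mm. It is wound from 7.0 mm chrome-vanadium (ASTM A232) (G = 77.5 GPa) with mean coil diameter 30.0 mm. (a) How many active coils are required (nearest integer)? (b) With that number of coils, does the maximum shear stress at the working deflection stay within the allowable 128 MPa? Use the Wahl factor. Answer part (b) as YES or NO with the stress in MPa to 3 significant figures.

(a) 22 coils; (b) YES, τ_max = 115 MPa

N_a = Gd⁴/(8D³k) = (77.5×10³)(7.0⁴)/(8·30.0³·39) = 22.09 → N_a = 22
Actual rate k = Gd⁴/(8D³·22) = 39.158 N/mm
Working load F = kδ = 39.158·9.6 = 375.91 N
C = 30.0/7.0 = 4.2857; K_W = (4C−1)/(4C−4)+0.615/C = 1.3718
τ_max = K_W·8FD/(πd³) = 1.3718·83.725 = 114.85 MPa
τ_max ≤ 128 MPa → acceptable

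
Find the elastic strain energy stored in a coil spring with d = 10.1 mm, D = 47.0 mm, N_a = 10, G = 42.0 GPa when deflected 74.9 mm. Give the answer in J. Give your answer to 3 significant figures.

k = Gd⁴/(8D³N_a) = (42.0×10³)(10.1⁴)/(8·47.0³·10) = 52.62 N/mm
U = ½kδ² = 0.5 × 52.62 × 74.9² = 1.476e+05 N·mm = 147.6 J

148 J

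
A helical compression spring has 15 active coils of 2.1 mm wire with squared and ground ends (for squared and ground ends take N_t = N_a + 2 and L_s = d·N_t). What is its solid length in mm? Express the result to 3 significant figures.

35.7 mm

squared and ground ends: N_t = N_a + 2 = 15 + 2 = 17
L_s = d·N_t = 2.1 × 17 = 35.7 mm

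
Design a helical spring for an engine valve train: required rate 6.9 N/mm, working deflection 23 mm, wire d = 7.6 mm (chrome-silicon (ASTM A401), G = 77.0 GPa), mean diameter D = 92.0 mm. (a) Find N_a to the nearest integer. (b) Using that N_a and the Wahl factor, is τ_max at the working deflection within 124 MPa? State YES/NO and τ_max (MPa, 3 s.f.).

(a) 6 coils; (b) YES, τ_max = 94.3 MPa

N_a = Gd⁴/(8D³k) = (77.0×10³)(7.6⁴)/(8·92.0³·6.9) = 5.976 → N_a = 6
Actual rate k = Gd⁴/(8D³·6) = 6.8729 N/mm
Working load F = kδ = 6.8729·23 = 158.08 N
C = 92.0/7.6 = 12.1053; K_W = (4C−1)/(4C−4)+0.615/C = 1.1183
τ_max = K_W·8FD/(πd³) = 1.1183·84.364 = 94.347 MPa
τ_max ≤ 124 MPa → acceptable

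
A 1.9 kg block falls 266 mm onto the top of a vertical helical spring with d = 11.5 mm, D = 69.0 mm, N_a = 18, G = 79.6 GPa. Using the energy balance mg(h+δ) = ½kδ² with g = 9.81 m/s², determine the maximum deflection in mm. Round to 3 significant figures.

19.0 mm

k = Gd⁴/(8D³N_a) = (79.6×10³)(11.5⁴)/(8·69.0³·18) = 29.43 N/mm
W = mg = 1.9 × 9.81 = 18.639 N
½kδ² − Wδ − Wh = 0 → δ = (W + √(W² + 2kWh))/k
δ = (18.639 + √(347.41 + 291829))/29.43 = (18.639 + 540.53)/29.43 = 19 mm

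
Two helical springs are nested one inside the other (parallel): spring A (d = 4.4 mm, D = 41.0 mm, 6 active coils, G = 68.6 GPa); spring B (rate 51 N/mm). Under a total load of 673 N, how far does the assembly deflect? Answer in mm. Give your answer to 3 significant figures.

11.5 mm

k_A = Gd⁴/(8D³N_a) = (68.6×10³)(4.4⁴)/(8·41.0³·6) = 7.7722 N/mm
Parallel: k_eq = 7.7722 + 51 = 58.772 N/mm
δ = F/k_eq = 673/58.772 = 11.451 mm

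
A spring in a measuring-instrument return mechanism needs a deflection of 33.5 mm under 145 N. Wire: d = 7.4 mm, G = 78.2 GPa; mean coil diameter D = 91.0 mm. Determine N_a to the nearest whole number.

Required rate k = F/δ = 145/33.5 = 4.3284 N/mm
N_a = Gd⁴/(8D³k) = (78.2×10³ × 7.4⁴)/(8 × 91.0³ × 4.3284)
    = 2.34495e+08 / 2.60938e+07 = 8.987 → 9 coils

9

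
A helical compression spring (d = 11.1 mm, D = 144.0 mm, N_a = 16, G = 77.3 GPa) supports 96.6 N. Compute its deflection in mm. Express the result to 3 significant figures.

31.5 mm

k = Gd⁴/(8D³N_a) = (77.3×10³)(11.1⁴)/(8·144.0³·16) = 3.0703 N/mm
δ = F/k = 96.6 / 3.0703 = 31.463 mm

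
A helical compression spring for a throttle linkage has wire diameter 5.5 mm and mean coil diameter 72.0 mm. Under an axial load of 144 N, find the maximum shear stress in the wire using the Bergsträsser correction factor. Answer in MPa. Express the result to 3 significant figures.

Spring index C = D/d = 72.0/5.5 = 13.0909
K_B = (4C+2)/(4C−3) = 54.364/49.364 = 1.1013
τ₀ = 8FD/(πd³) = 8·144·72.0/(π·5.5³) = 82944/522.68 = 158.69 MPa
τ_max = K·τ₀ = 1.1013 × 158.69 = 174.76 MPa

175 MPa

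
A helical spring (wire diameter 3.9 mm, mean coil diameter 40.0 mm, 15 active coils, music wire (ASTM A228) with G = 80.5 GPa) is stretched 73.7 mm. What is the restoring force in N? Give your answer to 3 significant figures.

k = Gd⁴/(8D³N_a) = (80.5×10³)(3.9⁴)/(8·40.0³·15) = 2.4249 N/mm
F = k·δ = 2.4249 × 73.7 = 178.71 N

179 N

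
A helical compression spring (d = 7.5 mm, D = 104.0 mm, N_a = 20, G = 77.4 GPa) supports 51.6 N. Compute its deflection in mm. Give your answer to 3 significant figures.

37.9 mm

k = Gd⁴/(8D³N_a) = (77.4×10³)(7.5⁴)/(8·104.0³·20) = 1.3607 N/mm
δ = F/k = 51.6 / 1.3607 = 37.921 mm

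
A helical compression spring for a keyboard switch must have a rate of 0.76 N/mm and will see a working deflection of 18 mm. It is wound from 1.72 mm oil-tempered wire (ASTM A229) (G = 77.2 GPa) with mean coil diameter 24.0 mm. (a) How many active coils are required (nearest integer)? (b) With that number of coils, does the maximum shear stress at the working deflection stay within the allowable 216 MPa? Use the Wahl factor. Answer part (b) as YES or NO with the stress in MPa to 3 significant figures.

(a) 8 coils; (b) YES, τ_max = 182 MPa

N_a = Gd⁴/(8D³k) = (77.2×10³)(1.72⁴)/(8·24.0³·0.76) = 8.039 → N_a = 8
Actual rate k = Gd⁴/(8D³·8) = 0.76369 N/mm
Working load F = kδ = 0.76369·18 = 13.746 N
C = 24.0/1.72 = 13.9535; K_W = (4C−1)/(4C−4)+0.615/C = 1.1020
τ_max = K_W·8FD/(πd³) = 1.1020·165.1 = 181.94 MPa
τ_max ≤ 216 MPa → acceptable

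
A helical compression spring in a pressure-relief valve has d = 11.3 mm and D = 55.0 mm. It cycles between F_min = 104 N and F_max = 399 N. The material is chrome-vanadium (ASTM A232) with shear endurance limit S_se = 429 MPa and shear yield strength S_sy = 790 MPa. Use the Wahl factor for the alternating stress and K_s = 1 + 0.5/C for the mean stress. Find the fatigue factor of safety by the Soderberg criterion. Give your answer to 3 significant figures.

12.8

C = D/d = 55.0/11.3 = 4.8673; K_W = (4C−1)/(4C−4)+0.615/C = 1.3203; K_s = 1+0.5/C = 1.1027
F_a = (F_max−F_min)/2 = 147.5 N; F_m = (F_max+F_min)/2 = 251.5 N
τ_a = K_W·8F_aD/(πd³) = 1.3203 × 14.317 = 18.903 MPa
τ_m = K_s·8F_mD/(πd³) = 1.1027 × 24.412 = 26.92 MPa
Soderberg: 1/n_f = τ_a/S_se + τ_m/S_sy = 18.903/429 + 26.92/790 = 0.04406 + 0.03408 = 0.078139
n_f = 1/0.078139 = 12.8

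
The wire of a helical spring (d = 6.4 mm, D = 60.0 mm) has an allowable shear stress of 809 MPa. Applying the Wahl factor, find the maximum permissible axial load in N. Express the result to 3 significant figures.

1200 N

C = D/d = 60.0/6.4 = 9.3750
K_W = (4C−1)/(4C−4) + 0.615/C = 36.500/33.500 + 0.0656 = 1.1552
τ_max = K·8FD/(πd³) → F_max = τ_allow·πd³/(8DK)
F_max = 809·π·6.4³/(8·60.0·1.1552) = 6.6625e+05/554.47 = 1201.6 N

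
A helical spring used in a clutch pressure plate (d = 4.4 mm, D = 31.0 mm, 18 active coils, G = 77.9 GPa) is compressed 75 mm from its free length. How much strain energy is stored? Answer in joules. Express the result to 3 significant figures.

19.1 J

k = Gd⁴/(8D³N_a) = (77.9×10³)(4.4⁴)/(8·31.0³·18) = 6.8061 N/mm
U = ½kδ² = 0.5 × 6.8061 × 75² = 19142 N·mm = 19.142 J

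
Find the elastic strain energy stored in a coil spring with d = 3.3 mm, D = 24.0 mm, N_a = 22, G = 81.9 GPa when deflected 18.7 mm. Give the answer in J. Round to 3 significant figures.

0.698 J

k = Gd⁴/(8D³N_a) = (81.9×10³)(3.3⁴)/(8·24.0³·22) = 3.992 N/mm
U = ½kδ² = 0.5 × 3.992 × 18.7² = 697.99 N·mm = 0.69799 J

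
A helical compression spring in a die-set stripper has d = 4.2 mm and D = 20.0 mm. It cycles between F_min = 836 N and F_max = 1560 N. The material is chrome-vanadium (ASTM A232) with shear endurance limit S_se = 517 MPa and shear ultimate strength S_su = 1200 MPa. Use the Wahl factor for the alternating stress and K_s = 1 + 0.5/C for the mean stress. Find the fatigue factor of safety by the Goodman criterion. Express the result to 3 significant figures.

C = D/d = 20.0/4.2 = 4.7619; K_W = (4C−1)/(4C−4)+0.615/C = 1.3285; K_s = 1+0.5/C = 1.1050
F_a = (F_max−F_min)/2 = 362 N; F_m = (F_max+F_min)/2 = 1198 N
τ_a = K_W·8F_aD/(πd³) = 1.3285 × 248.85 = 330.6 MPa
τ_m = K_s·8F_mD/(πd³) = 1.1050 × 823.53 = 910 MPa
Goodman: 1/n_f = τ_a/S_se + τ_m/S_su = 330.6/517 + 910/1200 = 0.63945 + 0.75833 = 1.3978
n_f = 1/1.3978 = 0.7154

0.715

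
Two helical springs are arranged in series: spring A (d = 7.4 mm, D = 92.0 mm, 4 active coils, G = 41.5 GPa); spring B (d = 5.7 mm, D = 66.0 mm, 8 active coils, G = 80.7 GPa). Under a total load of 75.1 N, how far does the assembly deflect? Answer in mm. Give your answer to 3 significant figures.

k_A = Gd⁴/(8D³N_a) = (41.5×10³)(7.4⁴)/(8·92.0³·4) = 4.9941 N/mm
k_B = Gd⁴/(8D³N_a) = (80.7×10³)(5.7⁴)/(8·66.0³·8) = 4.6298 N/mm
Series: 1/k_eq = 1/4.9941 + 1/4.6298 = 0.41623; k_eq = 2.4025 N/mm
δ = F/k_eq = 75.1/2.4025 = 31.259 mm

31.3 mm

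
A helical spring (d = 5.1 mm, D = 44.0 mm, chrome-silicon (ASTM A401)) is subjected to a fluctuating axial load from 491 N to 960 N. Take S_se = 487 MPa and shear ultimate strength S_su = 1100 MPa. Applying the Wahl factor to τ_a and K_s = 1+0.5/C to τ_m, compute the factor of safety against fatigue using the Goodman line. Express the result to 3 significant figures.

C = D/d = 44.0/5.1 = 8.6275; K_W = (4C−1)/(4C−4)+0.615/C = 1.1696; K_s = 1+0.5/C = 1.0580
F_a = (F_max−F_min)/2 = 234.5 N; F_m = (F_max+F_min)/2 = 725.5 N
τ_a = K_W·8F_aD/(πd³) = 1.1696 × 198.07 = 231.67 MPa
τ_m = K_s·8F_mD/(πd³) = 1.0580 × 612.8 = 648.32 MPa
Goodman: 1/n_f = τ_a/S_se + τ_m/S_su = 231.67/487 + 648.32/1100 = 0.47571 + 0.58938 = 1.0651
n_f = 1/1.0651 = 0.9389

0.939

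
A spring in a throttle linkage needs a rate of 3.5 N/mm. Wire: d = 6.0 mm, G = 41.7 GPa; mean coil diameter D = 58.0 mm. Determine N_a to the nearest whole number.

10

N_a = Gd⁴/(8D³k) = (41.7×10³ × 6.0⁴)/(8 × 58.0³ × 3.5)
    = 5.40432e+07 / 5.46314e+06 = 9.892 → 10 coils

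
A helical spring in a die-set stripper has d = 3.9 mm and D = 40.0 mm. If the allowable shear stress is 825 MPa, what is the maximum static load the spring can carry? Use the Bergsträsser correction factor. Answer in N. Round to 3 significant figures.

C = D/d = 40.0/3.9 = 10.2564
K_B = (4C+2)/(4C−3) = 43.026/38.026 = 1.1315
τ_max = K·8FD/(πd³) → F_max = τ_allow·πd³/(8DK)
F_max = 825·π·3.9³/(8·40.0·1.1315) = 1.5374e+05/362.08 = 424.62 N

425 N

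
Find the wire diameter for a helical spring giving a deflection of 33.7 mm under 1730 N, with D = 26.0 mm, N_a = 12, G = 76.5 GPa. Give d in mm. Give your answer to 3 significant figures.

5.80 mm

Required rate k = F/δ = 1730/33.7 = 51.335 N/mm
d = (8D³N_a·k / G)^(1/4) = (8·26.0³·12·51.335 / (76.5×10³))^0.25
  = (1132.3)^0.25 = 5.8008 mm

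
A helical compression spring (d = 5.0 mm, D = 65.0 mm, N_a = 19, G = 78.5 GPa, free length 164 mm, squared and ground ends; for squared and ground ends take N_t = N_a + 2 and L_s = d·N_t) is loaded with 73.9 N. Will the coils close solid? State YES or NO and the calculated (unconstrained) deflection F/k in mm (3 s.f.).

k = Gd⁴/(8D³N_a) = (78.5×10³)(5.0⁴)/(8·65.0³·19) = 1.1753 N/mm
N_t = 21; L_s = 5.0·21 = 105 mm; δ_solid = L₀ − L_s = 164 − 105 = 59 mm
δ = F/k = 73.9/1.1753 = 62.875 mm
δ ≥ δ_solid → spring goes solid

YES, δ = 62.9 mm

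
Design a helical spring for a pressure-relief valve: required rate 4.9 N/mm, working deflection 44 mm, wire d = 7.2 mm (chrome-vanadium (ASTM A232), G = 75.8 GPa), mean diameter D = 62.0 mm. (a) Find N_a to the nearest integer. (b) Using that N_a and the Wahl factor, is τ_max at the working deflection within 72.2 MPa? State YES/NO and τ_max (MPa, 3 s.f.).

(a) 22 coils; (b) NO, τ_max = 106 MPa

N_a = Gd⁴/(8D³k) = (75.8×10³)(7.2⁴)/(8·62.0³·4.9) = 21.8 → N_a = 22
Actual rate k = Gd⁴/(8D³·22) = 4.8564 N/mm
Working load F = kδ = 4.8564·44 = 213.68 N
C = 62.0/7.2 = 8.6111; K_W = (4C−1)/(4C−4)+0.615/C = 1.1700
τ_max = K_W·8FD/(πd³) = 1.1700·90.385 = 105.75 MPa
τ_max > 72.2 MPa → exceeds allowable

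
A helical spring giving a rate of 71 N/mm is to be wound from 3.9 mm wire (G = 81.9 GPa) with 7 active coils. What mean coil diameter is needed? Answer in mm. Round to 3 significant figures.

16.8 mm

D = (Gd⁴/(8N_a·k))^(1/3) = (81.9×10³·3.9⁴/(8·7·71))^(1/3)
  = (4765.36)^(1/3) = 16.8280 mm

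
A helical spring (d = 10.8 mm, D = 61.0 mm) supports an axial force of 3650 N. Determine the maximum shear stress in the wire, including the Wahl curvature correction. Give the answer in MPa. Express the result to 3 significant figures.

572 MPa

Spring index C = D/d = 61.0/10.8 = 5.6481
K_W = (4C−1)/(4C−4) + 0.615/C = 21.593/18.593 + 0.1089 = 1.2702
τ₀ = 8FD/(πd³) = 8·3650·61.0/(π·10.8³) = 1.7812e+06/3957.5 = 450.08 MPa
τ_max = K·τ₀ = 1.2702 × 450.08 = 571.71 MPa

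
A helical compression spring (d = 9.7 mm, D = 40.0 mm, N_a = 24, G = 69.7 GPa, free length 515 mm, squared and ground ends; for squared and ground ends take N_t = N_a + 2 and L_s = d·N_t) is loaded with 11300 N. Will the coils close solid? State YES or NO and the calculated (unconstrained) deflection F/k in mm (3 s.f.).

NO, δ = 225 mm

k = Gd⁴/(8D³N_a) = (69.7×10³)(9.7⁴)/(8·40.0³·24) = 50.216 N/mm
N_t = 26; L_s = 9.7·26 = 252.2 mm; δ_solid = L₀ − L_s = 515 − 252.2 = 262.8 mm
δ = F/k = 11300/50.216 = 225.03 mm
δ < δ_solid → spring does not go solid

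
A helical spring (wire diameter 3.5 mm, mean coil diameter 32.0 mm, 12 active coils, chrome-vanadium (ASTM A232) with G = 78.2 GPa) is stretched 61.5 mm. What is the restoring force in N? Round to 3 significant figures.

k = Gd⁴/(8D³N_a) = (78.2×10³)(3.5⁴)/(8·32.0³·12) = 3.7304 N/mm
F = k·δ = 3.7304 × 61.5 = 229.42 N

229 N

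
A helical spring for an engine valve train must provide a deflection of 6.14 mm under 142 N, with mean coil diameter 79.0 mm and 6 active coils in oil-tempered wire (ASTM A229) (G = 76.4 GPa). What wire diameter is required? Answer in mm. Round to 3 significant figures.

Required rate k = F/δ = 142/6.14 = 23.127 N/mm
d = (8D³N_a·k / G)^(1/4) = (8·79.0³·6·23.127 / (76.4×10³))^0.25
  = (7163.9)^0.25 = 9.2000 mm

9.20 mm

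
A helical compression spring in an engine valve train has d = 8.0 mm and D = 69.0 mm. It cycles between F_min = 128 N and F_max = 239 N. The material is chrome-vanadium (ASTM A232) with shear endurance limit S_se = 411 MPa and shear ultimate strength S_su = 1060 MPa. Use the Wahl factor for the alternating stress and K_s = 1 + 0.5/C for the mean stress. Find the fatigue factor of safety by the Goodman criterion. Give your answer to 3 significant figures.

8.54

C = D/d = 69.0/8.0 = 8.6250; K_W = (4C−1)/(4C−4)+0.615/C = 1.1697; K_s = 1+0.5/C = 1.0580
F_a = (F_max−F_min)/2 = 55.5 N; F_m = (F_max+F_min)/2 = 183.5 N
τ_a = K_W·8F_aD/(πd³) = 1.1697 × 19.046 = 22.278 MPa
τ_m = K_s·8F_mD/(πd³) = 1.0580 × 62.973 = 66.624 MPa
Goodman: 1/n_f = τ_a/S_se + τ_m/S_su = 22.278/411 + 66.624/1060 = 0.05420 + 0.06285 = 0.11706
n_f = 1/0.11706 = 8.543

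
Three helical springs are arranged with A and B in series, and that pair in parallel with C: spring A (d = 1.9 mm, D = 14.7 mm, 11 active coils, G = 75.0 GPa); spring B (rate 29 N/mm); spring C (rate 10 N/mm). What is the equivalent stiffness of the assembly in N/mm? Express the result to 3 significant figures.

13.1 N/mm

k_A = Gd⁴/(8D³N_a) = (75.0×10³)(1.9⁴)/(8·14.7³·11) = 3.4966 N/mm
Springs A,B series: k_AB = 1/(1/3.4966+1/29) = 3.1203 N/mm; parallel with C: k_eq = 3.1203+10 = 13.12 N/mm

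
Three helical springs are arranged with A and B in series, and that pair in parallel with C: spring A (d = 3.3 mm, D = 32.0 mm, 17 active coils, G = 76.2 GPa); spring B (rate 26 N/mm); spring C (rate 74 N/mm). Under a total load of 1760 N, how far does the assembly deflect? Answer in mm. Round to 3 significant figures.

23.2 mm

k_A = Gd⁴/(8D³N_a) = (76.2×10³)(3.3⁴)/(8·32.0³·17) = 2.0278 N/mm
Springs A,B series: k_AB = 1/(1/2.0278+1/26) = 1.8811 N/mm; parallel with C: k_eq = 1.8811+74 = 75.881 N/mm
δ = F/k_eq = 1760/75.881 = 23.194 mm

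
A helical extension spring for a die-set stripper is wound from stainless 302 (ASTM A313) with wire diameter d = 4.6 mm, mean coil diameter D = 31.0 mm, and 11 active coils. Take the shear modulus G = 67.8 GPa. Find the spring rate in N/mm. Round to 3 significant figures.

k = Gd⁴/(8D³N_a) = (67.8×10³ × 4.6⁴) / (8 × 31.0³ × 11)
  = 3.03572e+07 / 2.62161e+06 = 11.58 N/mm

11.6 N/mm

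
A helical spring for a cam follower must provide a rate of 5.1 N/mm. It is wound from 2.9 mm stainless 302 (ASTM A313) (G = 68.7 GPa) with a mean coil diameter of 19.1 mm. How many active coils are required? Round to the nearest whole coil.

N_a = Gd⁴/(8D³k) = (68.7×10³ × 2.9⁴)/(8 × 19.1³ × 5.1)
    = 4.85902e+06 / 284289 = 17.09 → 17 coils

17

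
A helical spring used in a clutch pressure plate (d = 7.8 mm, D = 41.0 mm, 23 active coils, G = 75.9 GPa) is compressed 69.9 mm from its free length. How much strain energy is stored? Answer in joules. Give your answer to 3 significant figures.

k = Gd⁴/(8D³N_a) = (75.9×10³)(7.8⁴)/(8·41.0³·23) = 22.154 N/mm
U = ½kδ² = 0.5 × 22.154 × 69.9² = 54122 N·mm = 54.122 J

54.1 J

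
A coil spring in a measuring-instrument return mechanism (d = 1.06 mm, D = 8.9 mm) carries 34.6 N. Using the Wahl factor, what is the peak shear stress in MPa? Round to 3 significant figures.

Spring index C = D/d = 8.9/1.06 = 8.3962
K_W = (4C−1)/(4C−4) + 0.615/C = 32.585/29.585 + 0.0732 = 1.1747
τ₀ = 8FD/(πd³) = 8·34.6·8.9/(π·1.06³) = 2463.52/3.7417 = 658.4 MPa
τ_max = K·τ₀ = 1.1747 × 658.4 = 773.39 MPa

773 MPa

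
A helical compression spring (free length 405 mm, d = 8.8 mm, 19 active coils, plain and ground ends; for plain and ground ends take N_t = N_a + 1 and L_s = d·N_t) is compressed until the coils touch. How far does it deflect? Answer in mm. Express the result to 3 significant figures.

229 mm

N_t = 20; L_s = 8.8·20 = 176 mm
δ_solid = L₀ − L_s = 405 − 176 = 229 mm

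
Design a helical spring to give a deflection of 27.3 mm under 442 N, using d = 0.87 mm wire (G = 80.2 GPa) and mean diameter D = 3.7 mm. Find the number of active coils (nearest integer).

7

Required rate k = F/δ = 442/27.3 = 16.19 N/mm
N_a = Gd⁴/(8D³k) = (80.2×10³ × 0.87⁴)/(8 × 3.7³ × 16.19)
    = 45946.4 / 6560.77 = 7.003 → 7 coils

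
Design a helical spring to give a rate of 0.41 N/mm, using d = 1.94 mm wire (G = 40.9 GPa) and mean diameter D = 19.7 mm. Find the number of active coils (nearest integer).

N_a = Gd⁴/(8D³k) = (40.9×10³ × 1.94⁴)/(8 × 19.7³ × 0.41)
    = 579336 / 25076.8 = 23.1 → 23 coils

23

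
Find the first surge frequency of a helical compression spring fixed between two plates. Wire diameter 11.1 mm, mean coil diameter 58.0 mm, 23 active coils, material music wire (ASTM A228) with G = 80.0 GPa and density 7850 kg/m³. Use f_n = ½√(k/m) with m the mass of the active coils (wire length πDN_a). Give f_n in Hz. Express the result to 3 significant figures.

k = Gd⁴/(8D³N_a) = (80.0×10³)(11.1⁴)/(8·58.0³·23) = 33.828 N/mm = 33828 N/m
Wire length L = πDN_a = π·58.0·23 = 4190.9 mm
m = ρ·(πd²/4)·L = 7850 × 96.769×10⁻⁶ m² × 4.1909 m = 3.1835 kg
f_n = ½√(k/m) = 0.5·√(33828/3.1835) = 0.5·√(10626) = 51.541 Hz

51.5 Hz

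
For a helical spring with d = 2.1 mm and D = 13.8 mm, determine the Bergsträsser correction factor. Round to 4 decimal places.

C = D/d = 13.8/2.1 = 6.5714
K_B = (4C+2)/(4C−3) = 28.286/23.286 = 1.2147

1.2147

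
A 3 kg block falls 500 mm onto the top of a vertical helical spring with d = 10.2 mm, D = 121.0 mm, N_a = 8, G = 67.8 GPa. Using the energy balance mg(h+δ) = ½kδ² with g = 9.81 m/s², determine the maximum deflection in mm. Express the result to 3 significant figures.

72.1 mm

k = Gd⁴/(8D³N_a) = (67.8×10³)(10.2⁴)/(8·121.0³·8) = 6.4728 N/mm
W = mg = 3 × 9.81 = 29.43 N
½kδ² − Wδ − Wh = 0 → δ = (W + √(W² + 2kWh))/k
δ = (29.43 + √(866.12 + 190495))/6.4728 = (29.43 + 437.45)/6.4728 = 72.129 mm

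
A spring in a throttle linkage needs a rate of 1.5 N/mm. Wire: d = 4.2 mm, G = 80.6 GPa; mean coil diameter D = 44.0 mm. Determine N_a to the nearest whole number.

25

N_a = Gd⁴/(8D³k) = (80.6×10³ × 4.2⁴)/(8 × 44.0³ × 1.5)
    = 2.50803e+07 / 1.02221e+06 = 24.54 → 25 coils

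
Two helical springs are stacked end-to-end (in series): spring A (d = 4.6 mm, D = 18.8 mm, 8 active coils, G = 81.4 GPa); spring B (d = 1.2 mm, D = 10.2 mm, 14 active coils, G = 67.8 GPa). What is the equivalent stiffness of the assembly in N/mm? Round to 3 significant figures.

1.17 N/mm

k_A = Gd⁴/(8D³N_a) = (81.4×10³)(4.6⁴)/(8·18.8³·8) = 85.704 N/mm
k_B = Gd⁴/(8D³N_a) = (67.8×10³)(1.2⁴)/(8·10.2³·14) = 1.1829 N/mm
Series: 1/k_eq = 1/85.704 + 1/1.1829 = 0.85707; k_eq = 1.1668 N/mm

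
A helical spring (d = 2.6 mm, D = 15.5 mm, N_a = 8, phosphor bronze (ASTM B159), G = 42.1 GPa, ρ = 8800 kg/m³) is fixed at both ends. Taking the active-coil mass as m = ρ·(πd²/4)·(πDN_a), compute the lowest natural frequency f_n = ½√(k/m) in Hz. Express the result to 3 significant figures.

333 Hz

k = Gd⁴/(8D³N_a) = (42.1×10³)(2.6⁴)/(8·15.5³·8) = 8.0724 N/mm = 8072.4 N/m
Wire length L = πDN_a = π·15.5·8 = 389.56 mm
m = ρ·(πd²/4)·L = 8800 × 5.3093×10⁻⁶ m² × 0.38956 m = 0.018201 kg
f_n = ½√(k/m) = 0.5·√(8072.4/0.018201) = 0.5·√(4.4352e+05) = 332.99 Hz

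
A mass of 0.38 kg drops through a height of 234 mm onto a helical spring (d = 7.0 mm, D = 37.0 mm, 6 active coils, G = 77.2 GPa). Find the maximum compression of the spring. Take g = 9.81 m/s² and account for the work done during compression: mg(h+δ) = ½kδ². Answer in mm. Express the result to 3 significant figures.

k = Gd⁴/(8D³N_a) = (77.2×10³)(7.0⁴)/(8·37.0³·6) = 76.237 N/mm
W = mg = 0.38 × 9.81 = 3.7278 N
½kδ² − Wδ − Wh = 0 → δ = (W + √(W² + 2kWh))/k
δ = (3.7278 + √(13.896 + 133003))/76.237 = (3.7278 + 364.71)/76.237 = 4.8329 mm

4.83 mm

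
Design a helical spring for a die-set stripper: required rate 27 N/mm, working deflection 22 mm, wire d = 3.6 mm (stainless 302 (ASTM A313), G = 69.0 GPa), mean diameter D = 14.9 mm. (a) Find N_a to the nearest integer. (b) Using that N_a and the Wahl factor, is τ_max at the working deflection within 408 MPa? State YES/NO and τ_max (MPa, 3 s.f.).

N_a = Gd⁴/(8D³k) = (69.0×10³)(3.6⁴)/(8·14.9³·27) = 16.22 → N_a = 16
Actual rate k = Gd⁴/(8D³·16) = 27.371 N/mm
Working load F = kδ = 27.371·22 = 602.16 N
C = 14.9/3.6 = 4.1389; K_W = (4C−1)/(4C−4)+0.615/C = 1.3875
τ_max = K_W·8FD/(πd³) = 1.3875·489.7 = 679.48 MPa
τ_max > 408 MPa → exceeds allowable

(a) 16 coils; (b) NO, τ_max = 679 MPa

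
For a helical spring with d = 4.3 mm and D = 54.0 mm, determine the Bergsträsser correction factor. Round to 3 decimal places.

1.106

C = D/d = 54.0/4.3 = 12.5581
K_B = (4C+2)/(4C−3) = 52.233/47.233 = 1.1059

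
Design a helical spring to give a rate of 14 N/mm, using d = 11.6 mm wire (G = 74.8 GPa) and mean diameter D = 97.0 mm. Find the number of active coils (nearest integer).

N_a = Gd⁴/(8D³k) = (74.8×10³ × 11.6⁴)/(8 × 97.0³ × 14)
    = 1.35436e+09 / 1.02219e+08 = 13.25 → 13 coils

13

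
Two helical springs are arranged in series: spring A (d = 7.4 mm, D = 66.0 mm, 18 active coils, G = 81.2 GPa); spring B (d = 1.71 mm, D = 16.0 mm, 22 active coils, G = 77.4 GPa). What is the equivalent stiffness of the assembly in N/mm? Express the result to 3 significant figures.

0.794 N/mm

k_A = Gd⁴/(8D³N_a) = (81.2×10³)(7.4⁴)/(8·66.0³·18) = 5.8815 N/mm
k_B = Gd⁴/(8D³N_a) = (77.4×10³)(1.71⁴)/(8·16.0³·22) = 0.91802 N/mm
Series: 1/k_eq = 1/5.8815 + 1/0.91802 = 1.2593; k_eq = 0.79408 N/mm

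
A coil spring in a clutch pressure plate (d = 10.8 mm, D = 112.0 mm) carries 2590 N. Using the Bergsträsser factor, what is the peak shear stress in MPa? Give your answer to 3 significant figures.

663 MPa

Spring index C = D/d = 112.0/10.8 = 10.3704
K_B = (4C+2)/(4C−3) = 43.481/38.481 = 1.1299
τ₀ = 8FD/(πd³) = 8·2590·112.0/(π·10.8³) = 2.32064e+06/3957.5 = 586.39 MPa
τ_max = K·τ₀ = 1.1299 × 586.39 = 662.58 MPa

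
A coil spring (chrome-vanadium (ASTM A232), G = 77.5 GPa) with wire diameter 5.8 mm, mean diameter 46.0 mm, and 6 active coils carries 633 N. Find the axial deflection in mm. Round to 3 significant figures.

33.7 mm

k = Gd⁴/(8D³N_a) = (77.5×10³)(5.8⁴)/(8·46.0³·6) = 18.771 N/mm
δ = F/k = 633 / 18.771 = 33.721 mm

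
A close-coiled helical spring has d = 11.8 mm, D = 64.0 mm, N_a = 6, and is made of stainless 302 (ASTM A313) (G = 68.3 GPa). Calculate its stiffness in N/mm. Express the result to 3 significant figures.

105 N/mm

k = Gd⁴/(8D³N_a) = (68.3×10³ × 11.8⁴) / (8 × 64.0³ × 6)
  = 1.32419e+09 / 1.25829e+07 = 105.24 N/mm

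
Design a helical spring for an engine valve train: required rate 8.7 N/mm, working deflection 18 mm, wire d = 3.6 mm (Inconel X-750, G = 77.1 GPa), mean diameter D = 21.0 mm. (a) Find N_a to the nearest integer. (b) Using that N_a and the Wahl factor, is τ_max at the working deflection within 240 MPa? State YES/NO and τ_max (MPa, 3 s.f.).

N_a = Gd⁴/(8D³k) = (77.1×10³)(3.6⁴)/(8·21.0³·8.7) = 20.09 → N_a = 20
Actual rate k = Gd⁴/(8D³·20) = 8.7395 N/mm
Working load F = kδ = 8.7395·18 = 157.31 N
C = 21.0/3.6 = 5.8333; K_W = (4C−1)/(4C−4)+0.615/C = 1.2606
τ_max = K_W·8FD/(πd³) = 1.2606·180.31 = 227.29 MPa
τ_max ≤ 240 MPa → acceptable

(a) 20 coils; (b) YES, τ_max = 227 MPa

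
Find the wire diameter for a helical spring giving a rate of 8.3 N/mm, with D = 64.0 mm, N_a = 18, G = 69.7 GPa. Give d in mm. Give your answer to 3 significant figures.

d = (8D³N_a·k / G)^(1/4) = (8·64.0³·18·8.3 / (69.7×10³))^0.25
  = (4495.2)^0.25 = 8.1882 mm

8.19 mm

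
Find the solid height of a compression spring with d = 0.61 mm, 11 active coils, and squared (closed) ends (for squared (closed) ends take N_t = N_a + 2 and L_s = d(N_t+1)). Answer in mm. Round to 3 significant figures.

squared (closed) ends: N_t = N_a + 2 = 11 + 2 = 13
L_s = d·(N_t+1) = 0.61 × 14 = 8.54 mm

8.54 mm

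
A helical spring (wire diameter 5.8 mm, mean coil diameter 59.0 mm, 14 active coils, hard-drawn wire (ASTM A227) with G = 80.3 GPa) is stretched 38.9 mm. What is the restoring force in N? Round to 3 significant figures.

k = Gd⁴/(8D³N_a) = (80.3×10³)(5.8⁴)/(8·59.0³·14) = 3.9505 N/mm
F = k·δ = 3.9505 × 38.9 = 153.67 N

154 N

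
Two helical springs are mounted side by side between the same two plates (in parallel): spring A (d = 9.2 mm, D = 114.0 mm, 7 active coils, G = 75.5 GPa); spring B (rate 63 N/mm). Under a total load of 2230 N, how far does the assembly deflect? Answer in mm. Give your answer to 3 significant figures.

k_A = Gd⁴/(8D³N_a) = (75.5×10³)(9.2⁴)/(8·114.0³·7) = 6.5192 N/mm
Parallel: k_eq = 6.5192 + 63 = 69.519 N/mm
δ = F/k_eq = 2230/69.519 = 32.077 mm

32.1 mm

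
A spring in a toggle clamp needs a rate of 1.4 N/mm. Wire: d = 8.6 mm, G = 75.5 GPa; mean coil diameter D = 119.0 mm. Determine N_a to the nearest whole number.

N_a = Gd⁴/(8D³k) = (75.5×10³ × 8.6⁴)/(8 × 119.0³ × 1.4)
    = 4.12991e+08 / 1.88738e+07 = 21.88 → 22 coils

22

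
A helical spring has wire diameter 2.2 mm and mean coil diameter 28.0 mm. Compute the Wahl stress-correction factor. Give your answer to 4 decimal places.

1.1123

C = D/d = 28.0/2.2 = 12.7273
K_W = (4C−1)/(4C−4) + 0.615/C = 49.909/46.909 + 0.0483 = 1.1123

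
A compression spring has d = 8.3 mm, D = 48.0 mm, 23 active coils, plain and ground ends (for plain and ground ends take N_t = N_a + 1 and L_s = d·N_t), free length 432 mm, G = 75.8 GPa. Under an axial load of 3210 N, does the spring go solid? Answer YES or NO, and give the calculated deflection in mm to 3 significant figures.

NO, δ = 182 mm

k = Gd⁴/(8D³N_a) = (75.8×10³)(8.3⁴)/(8·48.0³·23) = 17.678 N/mm
N_t = 24; L_s = 8.3·24 = 199.2 mm; δ_solid = L₀ − L_s = 432 − 199.2 = 232.8 mm
δ = F/k = 3210/17.678 = 181.58 mm
δ < δ_solid → spring does not go solid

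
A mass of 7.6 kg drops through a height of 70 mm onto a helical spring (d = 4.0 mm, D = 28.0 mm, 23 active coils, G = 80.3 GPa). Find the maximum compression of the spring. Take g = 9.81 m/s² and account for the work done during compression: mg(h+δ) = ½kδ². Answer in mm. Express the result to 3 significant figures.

62.2 mm

k = Gd⁴/(8D³N_a) = (80.3×10³)(4.0⁴)/(8·28.0³·23) = 5.0894 N/mm
W = mg = 7.6 × 9.81 = 74.556 N
½kδ² − Wδ − Wh = 0 → δ = (W + √(W² + 2kWh))/k
δ = (74.556 + √(5558.6 + 53122))/5.0894 = (74.556 + 242.24)/5.0894 = 62.247 mm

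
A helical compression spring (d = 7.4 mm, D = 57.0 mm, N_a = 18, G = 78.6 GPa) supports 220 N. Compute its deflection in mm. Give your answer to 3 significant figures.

24.9 mm

k = Gd⁴/(8D³N_a) = (78.6×10³)(7.4⁴)/(8·57.0³·18) = 8.8382 N/mm
δ = F/k = 220 / 8.8382 = 24.892 mm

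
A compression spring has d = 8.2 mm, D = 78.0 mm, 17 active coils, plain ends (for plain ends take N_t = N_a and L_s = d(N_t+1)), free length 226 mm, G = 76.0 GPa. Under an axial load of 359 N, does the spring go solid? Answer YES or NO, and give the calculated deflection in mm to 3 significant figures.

NO, δ = 67.4 mm

k = Gd⁴/(8D³N_a) = (76.0×10³)(8.2⁴)/(8·78.0³·17) = 5.3241 N/mm
N_t = 17; L_s = 8.2·18 = 147.6 mm; δ_solid = L₀ − L_s = 226 − 147.6 = 78.4 mm
δ = F/k = 359/5.3241 = 67.429 mm
δ < δ_solid → spring does not go solid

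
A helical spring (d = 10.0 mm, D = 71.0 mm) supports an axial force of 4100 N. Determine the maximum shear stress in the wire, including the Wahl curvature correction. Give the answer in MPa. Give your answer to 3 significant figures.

897 MPa

Spring index C = D/d = 71.0/10.0 = 7.1000
K_W = (4C−1)/(4C−4) + 0.615/C = 27.400/24.400 + 0.0866 = 1.2096
τ₀ = 8FD/(πd³) = 8·4100·71.0/(π·10.0³) = 2.3288e+06/3141.6 = 741.28 MPa
τ_max = K·τ₀ = 1.2096 × 741.28 = 896.63 MPa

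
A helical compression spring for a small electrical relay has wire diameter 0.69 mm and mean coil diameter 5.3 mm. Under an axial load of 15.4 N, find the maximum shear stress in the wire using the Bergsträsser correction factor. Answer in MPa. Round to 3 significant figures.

747 MPa

Spring index C = D/d = 5.3/0.69 = 7.6812
K_B = (4C+2)/(4C−3) = 32.725/27.725 = 1.1803
τ₀ = 8FD/(πd³) = 8·15.4·5.3/(π·0.69³) = 652.96/1.032 = 632.69 MPa
τ_max = K·τ₀ = 1.1803 × 632.69 = 746.79 MPa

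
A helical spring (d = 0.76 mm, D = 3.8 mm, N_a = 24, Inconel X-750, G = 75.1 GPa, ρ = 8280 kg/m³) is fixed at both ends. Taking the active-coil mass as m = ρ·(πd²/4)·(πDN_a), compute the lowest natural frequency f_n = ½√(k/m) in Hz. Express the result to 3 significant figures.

k = Gd⁴/(8D³N_a) = (75.1×10³)(0.76⁴)/(8·3.8³·24) = 2.3782 N/mm = 2378.2 N/m
Wire length L = πDN_a = π·3.8·24 = 286.51 mm
m = ρ·(πd²/4)·L = 8280 × 0.45365×10⁻⁶ m² × 0.28651 m = 0.0010762 kg
f_n = ½√(k/m) = 0.5·√(2378.2/0.0010762) = 0.5·√(2.2098e+06) = 743.27 Hz

743 Hz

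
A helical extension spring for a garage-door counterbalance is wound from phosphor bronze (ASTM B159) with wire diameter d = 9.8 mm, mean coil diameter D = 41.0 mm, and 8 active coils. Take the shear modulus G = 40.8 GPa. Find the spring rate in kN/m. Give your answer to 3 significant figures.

85.3 kN/m

k = Gd⁴/(8D³N_a) = (40.8×10³ × 9.8⁴) / (8 × 41.0³ × 8)
  = 3.76326e+08 / 4.41094e+06 = 85.316 N/mm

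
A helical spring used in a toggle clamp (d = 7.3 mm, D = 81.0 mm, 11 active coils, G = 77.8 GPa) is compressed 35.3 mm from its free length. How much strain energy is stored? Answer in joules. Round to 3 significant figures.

2.94 J

k = Gd⁴/(8D³N_a) = (77.8×10³)(7.3⁴)/(8·81.0³·11) = 4.7243 N/mm
U = ½kδ² = 0.5 × 4.7243 × 35.3² = 2943.4 N·mm = 2.9434 J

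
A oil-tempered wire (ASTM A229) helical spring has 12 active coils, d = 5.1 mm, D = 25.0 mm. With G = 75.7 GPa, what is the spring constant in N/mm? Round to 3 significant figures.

k = Gd⁴/(8D³N_a) = (75.7×10³ × 5.1⁴) / (8 × 25.0³ × 12)
  = 5.12126e+07 / 1.5e+06 = 34.142 N/mm

34.1 N/mm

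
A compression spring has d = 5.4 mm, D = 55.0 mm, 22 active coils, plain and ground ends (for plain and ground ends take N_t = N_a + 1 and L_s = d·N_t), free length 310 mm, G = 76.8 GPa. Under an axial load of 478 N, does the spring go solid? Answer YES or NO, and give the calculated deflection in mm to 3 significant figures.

k = Gd⁴/(8D³N_a) = (76.8×10³)(5.4⁴)/(8·55.0³·22) = 2.2302 N/mm
N_t = 23; L_s = 5.4·23 = 124.2 mm; δ_solid = L₀ − L_s = 310 − 124.2 = 185.8 mm
δ = F/k = 478/2.2302 = 214.33 mm
δ ≥ δ_solid → spring goes solid

YES, δ = 214 mm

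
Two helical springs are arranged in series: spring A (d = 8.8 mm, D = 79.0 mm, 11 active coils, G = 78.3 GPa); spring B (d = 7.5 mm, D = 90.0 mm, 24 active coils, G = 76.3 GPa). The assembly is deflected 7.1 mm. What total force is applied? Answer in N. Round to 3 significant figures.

k_A = Gd⁴/(8D³N_a) = (78.3×10³)(8.8⁴)/(8·79.0³·11) = 10.823 N/mm
k_B = Gd⁴/(8D³N_a) = (76.3×10³)(7.5⁴)/(8·90.0³·24) = 1.7248 N/mm
Series: 1/k_eq = 1/10.823 + 1/1.7248 = 0.67217; k_eq = 1.4877 N/mm
F = k_eq·δ = 1.4877·7.1 = 10.563 N

10.6 N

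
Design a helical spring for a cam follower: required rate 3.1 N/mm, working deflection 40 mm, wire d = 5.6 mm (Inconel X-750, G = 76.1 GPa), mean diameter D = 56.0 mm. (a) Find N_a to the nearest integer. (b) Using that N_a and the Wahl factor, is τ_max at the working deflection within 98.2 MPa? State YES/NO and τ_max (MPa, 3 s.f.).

(a) 17 coils; (b) NO, τ_max = 117 MPa

N_a = Gd⁴/(8D³k) = (76.1×10³)(5.6⁴)/(8·56.0³·3.1) = 17.18 → N_a = 17
Actual rate k = Gd⁴/(8D³·17) = 3.1335 N/mm
Working load F = kδ = 3.1335·40 = 125.34 N
C = 56.0/5.6 = 10.0000; K_W = (4C−1)/(4C−4)+0.615/C = 1.1448
τ_max = K_W·8FD/(πd³) = 1.1448·101.78 = 116.52 MPa
τ_max > 98.2 MPa → exceeds allowable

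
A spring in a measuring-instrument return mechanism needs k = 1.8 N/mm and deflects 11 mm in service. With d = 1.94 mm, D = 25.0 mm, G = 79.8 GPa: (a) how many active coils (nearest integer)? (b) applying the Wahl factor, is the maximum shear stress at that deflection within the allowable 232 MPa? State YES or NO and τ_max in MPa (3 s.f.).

N_a = Gd⁴/(8D³k) = (79.8×10³)(1.94⁴)/(8·25.0³·1.8) = 5.024 → N_a = 5
Actual rate k = Gd⁴/(8D³·5) = 1.8085 N/mm
Working load F = kδ = 1.8085·11 = 19.894 N
C = 25.0/1.94 = 12.8866; K_W = (4C−1)/(4C−4)+0.615/C = 1.1108
τ_max = K_W·8FD/(πd³) = 1.1108·173.46 = 192.68 MPa
τ_max ≤ 232 MPa → acceptable

(a) 5 coils; (b) YES, τ_max = 193 MPa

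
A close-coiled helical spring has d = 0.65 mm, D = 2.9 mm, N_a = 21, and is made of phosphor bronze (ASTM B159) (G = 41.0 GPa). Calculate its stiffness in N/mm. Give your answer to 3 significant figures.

1.79 N/mm

k = Gd⁴/(8D³N_a) = (41.0×10³ × 0.65⁴) / (8 × 2.9³ × 21)
  = 7318.76 / 4097.35 = 1.7862 N/mm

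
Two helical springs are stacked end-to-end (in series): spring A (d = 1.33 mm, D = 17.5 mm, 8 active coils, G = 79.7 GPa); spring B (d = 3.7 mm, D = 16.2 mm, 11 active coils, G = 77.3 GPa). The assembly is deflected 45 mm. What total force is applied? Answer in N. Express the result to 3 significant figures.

32.1 N

k_A = Gd⁴/(8D³N_a) = (79.7×10³)(1.33⁴)/(8·17.5³·8) = 0.72706 N/mm
k_B = Gd⁴/(8D³N_a) = (77.3×10³)(3.7⁴)/(8·16.2³·11) = 38.722 N/mm
Series: 1/k_eq = 1/0.72706 + 1/38.722 = 1.4012; k_eq = 0.71366 N/mm
F = k_eq·δ = 0.71366·45 = 32.115 N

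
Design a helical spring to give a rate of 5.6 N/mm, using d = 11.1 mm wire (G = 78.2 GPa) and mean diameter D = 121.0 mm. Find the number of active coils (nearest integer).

N_a = Gd⁴/(8D³k) = (78.2×10³ × 11.1⁴)/(8 × 121.0³ × 5.6)
    = 1.18713e+09 / 7.93659e+07 = 14.96 → 15 coils

15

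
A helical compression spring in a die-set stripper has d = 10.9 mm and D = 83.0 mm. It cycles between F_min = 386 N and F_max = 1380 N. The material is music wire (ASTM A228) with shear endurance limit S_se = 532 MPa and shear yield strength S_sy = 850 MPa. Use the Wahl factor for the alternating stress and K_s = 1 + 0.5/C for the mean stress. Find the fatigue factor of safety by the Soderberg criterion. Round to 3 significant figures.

2.76

C = D/d = 83.0/10.9 = 7.6147; K_W = (4C−1)/(4C−4)+0.615/C = 1.1941; K_s = 1+0.5/C = 1.0657
F_a = (F_max−F_min)/2 = 497 N; F_m = (F_max+F_min)/2 = 883 N
τ_a = K_W·8F_aD/(πd³) = 1.1941 × 81.114 = 96.862 MPa
τ_m = K_s·8F_mD/(πd³) = 1.0657 × 144.11 = 153.57 MPa
Soderberg: 1/n_f = τ_a/S_se + τ_m/S_sy = 96.862/532 + 153.57/850 = 0.18207 + 0.18068 = 0.36275
n_f = 1/0.36275 = 2.757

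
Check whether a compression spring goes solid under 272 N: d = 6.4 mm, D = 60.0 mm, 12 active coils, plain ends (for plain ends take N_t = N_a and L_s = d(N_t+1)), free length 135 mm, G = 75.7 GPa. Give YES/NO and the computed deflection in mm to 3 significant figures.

k = Gd⁴/(8D³N_a) = (75.7×10³)(6.4⁴)/(8·60.0³·12) = 6.1248 N/mm
N_t = 12; L_s = 6.4·13 = 83.2 mm; δ_solid = L₀ − L_s = 135 − 83.2 = 51.8 mm
δ = F/k = 272/6.1248 = 44.41 mm
δ < δ_solid → spring does not go solid

NO, δ = 44.4 mm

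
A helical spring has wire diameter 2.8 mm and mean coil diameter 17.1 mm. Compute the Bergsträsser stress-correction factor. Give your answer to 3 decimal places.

C = D/d = 17.1/2.8 = 6.1071
K_B = (4C+2)/(4C−3) = 26.429/21.429 = 1.2333

1.233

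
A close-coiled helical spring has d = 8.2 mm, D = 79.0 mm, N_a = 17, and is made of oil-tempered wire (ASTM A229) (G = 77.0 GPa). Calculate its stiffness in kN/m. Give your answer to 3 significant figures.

5.19 kN/m

k = Gd⁴/(8D³N_a) = (77.0×10³ × 8.2⁴) / (8 × 79.0³ × 17)
  = 3.48134e+08 / 6.70533e+07 = 5.1919 N/mm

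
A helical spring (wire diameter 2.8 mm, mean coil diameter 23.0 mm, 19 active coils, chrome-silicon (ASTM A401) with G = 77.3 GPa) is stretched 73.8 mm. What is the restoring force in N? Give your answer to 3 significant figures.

190 N

k = Gd⁴/(8D³N_a) = (77.3×10³)(2.8⁴)/(8·23.0³·19) = 2.5691 N/mm
F = k·δ = 2.5691 × 73.8 = 189.6 N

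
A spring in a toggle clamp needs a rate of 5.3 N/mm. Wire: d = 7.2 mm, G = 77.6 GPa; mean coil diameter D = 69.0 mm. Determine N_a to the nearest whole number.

15

N_a = Gd⁴/(8D³k) = (77.6×10³ × 7.2⁴)/(8 × 69.0³ × 5.3)
    = 2.08541e+08 / 1.39288e+07 = 14.97 → 15 coils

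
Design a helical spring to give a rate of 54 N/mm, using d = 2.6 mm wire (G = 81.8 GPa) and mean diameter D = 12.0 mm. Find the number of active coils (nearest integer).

5

N_a = Gd⁴/(8D³k) = (81.8×10³ × 2.6⁴)/(8 × 12.0³ × 54)
    = 3.73806e+06 / 746496 = 5.007 → 5 coils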